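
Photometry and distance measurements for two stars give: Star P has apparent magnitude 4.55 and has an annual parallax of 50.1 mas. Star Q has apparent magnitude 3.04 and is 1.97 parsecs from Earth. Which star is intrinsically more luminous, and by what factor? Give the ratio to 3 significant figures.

Star P is more luminous, by a factor of 25.6.

Star P: p = 50.1 mas = 0.0501″ → d = 1/p = 19.96 pc
Star P: M = m − 5 log₁₀ d + 5 = 4.55 − 5·1.3002 + 5 = 3.049
Star Q: M = m − 5 log₁₀ d + 5 = 3.04 − 5·0.2945 + 5 = 6.568
ΔM = M_P − M_Q = 3.049 − (6.568) = -3.518; smaller M is more luminous → Star P.
L ratio = 10^(0.4 |ΔM|) = 10^1.407 = 25.55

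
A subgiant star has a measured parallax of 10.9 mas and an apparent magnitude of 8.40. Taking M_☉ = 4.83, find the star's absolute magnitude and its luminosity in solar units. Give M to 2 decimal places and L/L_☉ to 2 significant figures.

M ≈ 3.59; L/L_☉ ≈ 3.1

d = 1/p = 1000/10.9 mas = 91.74 pc
M = m − 5 log₁₀ d + 5 = 8.40 − 5·1.9626 + 5 = 3.587
M − M_☉ = 3.587 − 4.83 = -1.243
L/L_☉ = 10^(−0.4 × -1.243) = 3.142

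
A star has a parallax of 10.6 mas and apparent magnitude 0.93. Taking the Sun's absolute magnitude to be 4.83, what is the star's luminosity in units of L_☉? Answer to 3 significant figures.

L/L_☉ ≈ 3230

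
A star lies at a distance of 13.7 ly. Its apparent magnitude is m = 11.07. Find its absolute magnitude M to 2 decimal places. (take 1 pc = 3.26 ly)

d = 13.7 ly / 3.26 = 4.202 pc
5 log₁₀(d/10 pc) = 5 log₁₀(4.202) − 5 = -1.882
M = m − 5 log₁₀(d/10) = 11.07 + 1.882 = 12.952

M ≈ 12.95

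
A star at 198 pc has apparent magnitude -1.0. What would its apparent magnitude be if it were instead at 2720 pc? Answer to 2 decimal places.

Flux ∝ 1/d², so Δm = 5 log₁₀(d₂/d₁) = 5 log₁₀(2720/198) = 5.690
m₂ = m₁ + Δm = -1.0 + (5.690) = 4.690

m ≈ 4.69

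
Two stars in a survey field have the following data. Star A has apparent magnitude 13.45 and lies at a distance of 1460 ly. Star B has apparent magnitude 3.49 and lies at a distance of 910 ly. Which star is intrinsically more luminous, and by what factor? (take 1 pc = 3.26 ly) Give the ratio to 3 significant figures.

Star A: d = 1460 ly / 3.26 = 447.9 pc
Star A: M = m − 5 log₁₀ d + 5 = 13.45 − 5·2.6511 + 5 = 5.194
Star B: d = 910 ly / 3.26 = 279.1 pc
Star B: M = m − 5 log₁₀ d + 5 = 3.49 − 5·2.4458 + 5 = -3.739
ΔM = M_A − M_B = 5.194 − (-3.739) = 8.933; smaller M is more luminous → Star B.
L ratio = 10^(0.4 |ΔM|) = 10^3.573 = 3744

Star B is more luminous, by a factor of 3740.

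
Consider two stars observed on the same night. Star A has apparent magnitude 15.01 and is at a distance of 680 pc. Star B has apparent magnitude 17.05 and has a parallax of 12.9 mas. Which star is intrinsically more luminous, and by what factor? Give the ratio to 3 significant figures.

Star A: M = m − 5 log₁₀ d + 5 = 15.01 − 5·2.8325 + 5 = 5.847
Star B: p = 12.9 mas = 0.0129″ → d = 1/p = 77.52 pc
Star B: M = m − 5 log₁₀ d + 5 = 17.05 − 5·1.8894 + 5 = 12.603
ΔM = M_A − M_B = 5.847 − (12.603) = -6.755; smaller M is more luminous → Star A.
L ratio = 10^(0.4 |ΔM|) = 10^2.702 = 503.7

Star A is more luminous, by a factor of 504.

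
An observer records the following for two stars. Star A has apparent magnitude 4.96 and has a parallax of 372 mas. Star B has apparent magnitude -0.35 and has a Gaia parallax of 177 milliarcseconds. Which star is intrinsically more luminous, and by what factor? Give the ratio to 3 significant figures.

Star A: p = 372 mas = 0.372″ → d = 1/p = 2.688 pc
Star A: M = m − 5 log₁₀ d + 5 = 4.96 − 5·0.4295 + 5 = 7.813
Star B: p = 177 mas = 0.177″ → d = 1/p = 5.650 pc
Star B: M = m − 5 log₁₀ d + 5 = -0.35 − 5·0.7520 + 5 = 0.890
ΔM = M_A − M_B = 7.813 − (0.890) = 6.923; smaller M is more luminous → Star B.
L ratio = 10^(0.4 |ΔM|) = 10^2.769 = 587.7

Star B is more luminous, by a factor of 588.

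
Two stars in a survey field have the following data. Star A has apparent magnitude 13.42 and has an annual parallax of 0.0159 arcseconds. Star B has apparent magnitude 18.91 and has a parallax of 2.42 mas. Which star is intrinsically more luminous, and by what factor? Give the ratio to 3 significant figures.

Star A: d = 1/p = 1/0.0159″ = 62.89 pc
Star A: M = m − 5 log₁₀ d + 5 = 13.42 − 5·1.7986 + 5 = 9.427
Star B: p = 2.42 mas = 2.42×10^-3″ → d = 1/p = 413.2 pc
Star B: M = m − 5 log₁₀ d + 5 = 18.91 − 5·2.6162 + 5 = 10.829
ΔM = M_A − M_B = 9.427 − (10.829) = -1.402; smaller M is more luminous → Star A.
L ratio = 10^(0.4 |ΔM|) = 10^0.561 = 3.638

Star A is more luminous, by a factor of 3.64.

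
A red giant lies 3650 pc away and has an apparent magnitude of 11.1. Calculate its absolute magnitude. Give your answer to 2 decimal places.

M ≈ -1.71

5 log₁₀(d/10 pc) = 5 log₁₀(3650) − 5 = 12.811
M = m − 5 log₁₀(d/10) = 11.1 − 12.811 = -1.711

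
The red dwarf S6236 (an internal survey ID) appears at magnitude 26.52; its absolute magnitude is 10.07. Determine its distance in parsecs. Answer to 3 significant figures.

d ≈ 19500 pc

μ = m − M = 16.450
m − M = 5 log₁₀ d − 5
log₁₀ d = (m − M)/5 + 1 = 4.2900
d = 10^4.2900 = 19500 pc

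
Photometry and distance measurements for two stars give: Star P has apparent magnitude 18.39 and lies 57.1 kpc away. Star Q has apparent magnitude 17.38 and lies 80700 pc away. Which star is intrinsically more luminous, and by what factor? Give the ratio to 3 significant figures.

Star P: d = 57.1 kpc = 57100 pc
Star P: M = m − 5 log₁₀ d + 5 = 18.39 − 5·4.7566 + 5 = -0.393
Star Q: M = m − 5 log₁₀ d + 5 = 17.38 − 5·4.9069 + 5 = -2.154
ΔM = M_P − M_Q = -0.393 − (-2.154) = 1.761; smaller M is more luminous → Star Q.
L ratio = 10^(0.4 |ΔM|) = 10^0.704 = 5.064

Star Q is more luminous, by a factor of 5.06.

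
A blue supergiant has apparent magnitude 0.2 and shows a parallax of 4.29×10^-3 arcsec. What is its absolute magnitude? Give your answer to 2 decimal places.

d = 1/p = 1/4.29×10^-3″ = 233.1 pc
5 log₁₀(d/10 pc) = 5 log₁₀(233.1) − 5 = 6.838
M = m − 5 log₁₀(d/10) = 0.2 − 6.838 = -6.638

M ≈ -6.64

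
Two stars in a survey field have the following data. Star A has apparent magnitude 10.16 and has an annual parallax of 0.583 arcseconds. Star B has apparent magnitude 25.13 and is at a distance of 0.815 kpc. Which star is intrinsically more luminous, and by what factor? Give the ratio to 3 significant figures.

Star A is more luminous, by a factor of 4.31.

Star A: d = 1/p = 1/0.583″ = 1.715 pc
Star A: M = m − 5 log₁₀ d + 5 = 10.16 − 5·0.2343 + 5 = 13.988
Star B: d = 0.815 kpc = 815.0 pc
Star B: M = m − 5 log₁₀ d + 5 = 25.13 − 5·2.9112 + 5 = 15.574
ΔM = M_A − M_B = 13.988 − (15.574) = -1.586; smaller M is more luminous → Star A.
L ratio = 10^(0.4 |ΔM|) = 10^0.634 = 4.309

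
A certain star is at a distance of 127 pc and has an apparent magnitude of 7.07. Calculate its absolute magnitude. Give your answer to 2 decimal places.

M ≈ 1.55

5 log₁₀(d/10 pc) = 5 log₁₀(127.0) − 5 = 5.519
M = m − 5 log₁₀(d/10) = 7.07 − 5.519 = 1.551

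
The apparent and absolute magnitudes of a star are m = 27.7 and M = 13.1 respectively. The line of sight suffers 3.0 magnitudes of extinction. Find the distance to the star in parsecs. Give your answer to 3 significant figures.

d ≈ 2090 pc

m − M = 5 log₁₀(d/10 pc) + A  ⇒  27.7 − (13.1) − 3.0 = 5 log₁₀(d/10)
11.600 = 5 log₁₀(d/10)
log₁₀ d = (m − M − A)/5 + 1 = 3.3200
d = 10^3.3200 = 2089 pc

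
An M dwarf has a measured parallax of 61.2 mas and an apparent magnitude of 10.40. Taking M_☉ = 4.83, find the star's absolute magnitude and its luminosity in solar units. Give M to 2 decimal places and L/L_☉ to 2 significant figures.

M ≈ 9.33; L/L_☉ ≈ 0.016

d = 1/p = 1000/61.2 mas = 16.34 pc
M = m − 5 log₁₀ d + 5 = 10.40 − 5·1.2132 + 5 = 9.334
M − M_☉ = 9.334 − 4.83 = 4.504
L/L_☉ = 10^(−0.4 × 4.504) = 0.01579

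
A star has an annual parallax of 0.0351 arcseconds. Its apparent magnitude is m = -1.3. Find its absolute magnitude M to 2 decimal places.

M ≈ -3.57

d = 1/p = 1/0.0351″ = 28.49 pc
5 log₁₀(d/10 pc) = 5 log₁₀(28.49) − 5 = 2.273
M = m − 5 log₁₀(d/10) = -1.3 − 2.273 = -3.573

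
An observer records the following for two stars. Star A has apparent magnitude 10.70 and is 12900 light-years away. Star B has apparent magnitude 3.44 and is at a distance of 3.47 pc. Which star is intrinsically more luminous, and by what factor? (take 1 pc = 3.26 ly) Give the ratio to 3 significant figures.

Star A is more luminous, by a factor of 1620.

Star A: d = 12900 ly / 3.26 = 3957 pc
Star A: M = m − 5 log₁₀ d + 5 = 10.70 − 5·3.5974 + 5 = -2.287
Star B: M = m − 5 log₁₀ d + 5 = 3.44 − 5·0.5403 + 5 = 5.738
ΔM = M_A − M_B = -2.287 − (5.738) = -8.025; smaller M is more luminous → Star A.
L ratio = 10^(0.4 |ΔM|) = 10^3.210 = 1622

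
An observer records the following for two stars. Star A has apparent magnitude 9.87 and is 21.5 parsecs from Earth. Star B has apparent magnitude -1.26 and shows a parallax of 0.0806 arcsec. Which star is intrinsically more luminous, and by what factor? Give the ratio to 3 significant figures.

Star A: M = m − 5 log₁₀ d + 5 = 9.87 − 5·1.3324 + 5 = 8.208
Star B: d = 1/p = 1/0.0806″ = 12.41 pc
Star B: M = m − 5 log₁₀ d + 5 = -1.26 − 5·1.0937 + 5 = -1.728
ΔM = M_A − M_B = 8.208 − (-1.728) = 9.936; smaller M is more luminous → Star B.
L ratio = 10^(0.4 |ΔM|) = 10^3.974 = 9429

Star B is more luminous, by a factor of 9430.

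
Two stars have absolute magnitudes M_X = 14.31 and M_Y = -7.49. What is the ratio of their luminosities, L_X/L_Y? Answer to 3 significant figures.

ΔM = M_X − M_Y = 21.80
L_X/L_Y = 10^(−0.4 ΔM) = 10^-8.720 = 1.905×10^-9

L_X/L_Y ≈ 1.91×10^-9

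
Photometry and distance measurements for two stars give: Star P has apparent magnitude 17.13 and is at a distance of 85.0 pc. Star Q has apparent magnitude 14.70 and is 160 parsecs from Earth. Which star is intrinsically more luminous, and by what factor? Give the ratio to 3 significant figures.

Star Q is more luminous, by a factor of 33.2.

Star P: M = m − 5 log₁₀ d + 5 = 17.13 − 5·1.9294 + 5 = 12.483
Star Q: M = m − 5 log₁₀ d + 5 = 14.70 − 5·2.2041 + 5 = 8.679
ΔM = M_P − M_Q = 12.483 − (8.679) = 3.804; smaller M is more luminous → Star Q.
L ratio = 10^(0.4 |ΔM|) = 10^1.521 = 33.22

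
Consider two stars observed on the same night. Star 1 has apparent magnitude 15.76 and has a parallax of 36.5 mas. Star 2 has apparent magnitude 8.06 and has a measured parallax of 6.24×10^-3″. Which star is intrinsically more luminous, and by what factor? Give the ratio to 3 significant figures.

Star 1: p = 36.5 mas = 0.0365″ → d = 1/p = 27.40 pc
Star 1: M = m − 5 log₁₀ d + 5 = 15.76 − 5·1.4377 + 5 = 13.571
Star 2: d = 1/p = 1/6.24×10^-3″ = 160.3 pc
Star 2: M = m − 5 log₁₀ d + 5 = 8.06 − 5·2.2048 + 5 = 2.036
ΔM = M_1 − M_2 = 13.571 − (2.036) = 11.536; smaller M is more luminous → Star 2.
L ratio = 10^(0.4 |ΔM|) = 10^4.614 = 41140

Star 2 is more luminous, by a factor of 41100.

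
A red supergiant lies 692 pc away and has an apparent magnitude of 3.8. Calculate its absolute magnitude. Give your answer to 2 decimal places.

M ≈ -5.40

5 log₁₀(d/10 pc) = 5 log₁₀(692.0) − 5 = 9.201
M = m − 5 log₁₀(d/10) = 3.8 − 9.201 = -5.401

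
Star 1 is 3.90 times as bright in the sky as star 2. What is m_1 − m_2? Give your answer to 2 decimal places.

Pogson: Δm = −2.5 log₁₀(ratio) = −2.5 log₁₀(3.90) = −2.5 × 0.5911 = -1.478
Star 1 is brighter, so it has the smaller magnitude: the difference is negative.

m_1 − m_2 ≈ -1.48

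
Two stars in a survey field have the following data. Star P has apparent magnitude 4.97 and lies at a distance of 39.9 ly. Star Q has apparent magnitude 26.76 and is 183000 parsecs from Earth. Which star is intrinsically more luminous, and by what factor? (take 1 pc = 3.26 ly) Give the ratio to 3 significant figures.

Star P is more luminous, by a factor of 2.33.

Star P: d = 39.9 ly / 3.26 = 12.24 pc
Star P: M = m − 5 log₁₀ d + 5 = 4.97 − 5·1.0878 + 5 = 4.531
Star Q: M = m − 5 log₁₀ d + 5 = 26.76 − 5·5.2625 + 5 = 5.448
ΔM = M_P − M_Q = 4.531 − (5.448) = -0.917; smaller M is more luminous → Star P.
L ratio = 10^(0.4 |ΔM|) = 10^0.367 = 2.326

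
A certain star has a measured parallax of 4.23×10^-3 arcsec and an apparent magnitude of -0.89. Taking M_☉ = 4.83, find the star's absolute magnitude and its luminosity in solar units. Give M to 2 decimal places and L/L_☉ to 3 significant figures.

M ≈ -7.76; L/L_☉ ≈ 108000

d = 1/p = 1/4.23×10^-3″ = 236.4 pc
M = m − 5 log₁₀ d + 5 = -0.89 − 5·2.3737 + 5 = -7.758
M − M_☉ = -7.758 − 4.83 = -12.588
L/L_☉ = 10^(−0.4 × -12.588) = 108500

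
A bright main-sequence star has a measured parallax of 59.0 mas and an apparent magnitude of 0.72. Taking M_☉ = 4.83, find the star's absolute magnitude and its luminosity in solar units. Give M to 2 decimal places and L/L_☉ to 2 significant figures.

M ≈ -0.43; L/L_☉ ≈ 130

d = 1/p = 1000/59.0 mas = 16.95 pc
M = m − 5 log₁₀ d + 5 = 0.72 − 5·1.2291 + 5 = -0.426
M − M_☉ = -0.426 − 4.83 = -5.256
L/L_☉ = 10^(−0.4 × -5.256) = 126.6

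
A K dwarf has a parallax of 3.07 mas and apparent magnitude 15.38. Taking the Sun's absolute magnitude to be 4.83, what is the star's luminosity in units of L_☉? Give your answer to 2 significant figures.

L/L_☉ ≈ 0.064

d = 1/p = 1000/3.07 mas = 325.7 pc
M = m − 5 log₁₀ d + 5 = 15.38 − 5·2.5129 + 5 = 7.816
M − M_☉ = 7.816 − 4.83 = 2.986
L/L_☉ = 10^(−0.4 × 2.986) = 0.06393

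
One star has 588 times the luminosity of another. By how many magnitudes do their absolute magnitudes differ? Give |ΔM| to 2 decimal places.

|ΔM| ≈ 6.92

Pogson: ΔM = −2.5 log₁₀(ratio) = −2.5 log₁₀(588) = −2.5 × 2.7694 = -6.923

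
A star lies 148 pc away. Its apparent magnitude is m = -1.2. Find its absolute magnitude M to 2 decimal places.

5 log₁₀(d/10 pc) = 5 log₁₀(148.0) − 5 = 5.851
M = m − 5 log₁₀(d/10) = -1.2 − 5.851 = -7.051

M ≈ -7.05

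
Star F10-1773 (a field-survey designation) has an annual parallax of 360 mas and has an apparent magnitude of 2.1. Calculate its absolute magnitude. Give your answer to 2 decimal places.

p = 360 mas = 0.360″ → d = 1/p = 2.778 pc
5 log₁₀(d/10 pc) = 5 log₁₀(2.778) − 5 = -2.782
M = m − 5 log₁₀(d/10) = 2.1 + 2.782 = 4.882

M ≈ 4.88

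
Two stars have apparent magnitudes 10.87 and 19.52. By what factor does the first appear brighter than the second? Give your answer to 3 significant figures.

2880

Magnitude difference = -8.65
Flux ratio = 10^(−0.4 Δm) = 10^(−0.4 × -8.65) = 10^3.460 = 2884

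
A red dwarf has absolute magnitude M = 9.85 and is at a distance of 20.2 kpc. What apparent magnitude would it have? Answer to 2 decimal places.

m ≈ 26.38

d = 20.2 kpc = 20200 pc
m = M + 5 log₁₀ d − 5 = 9.85 + 5·4.3054 − 5 = 26.377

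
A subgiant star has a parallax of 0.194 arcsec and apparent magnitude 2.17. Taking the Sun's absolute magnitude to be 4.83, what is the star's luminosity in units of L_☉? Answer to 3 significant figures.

L/L_☉ ≈ 3.08

d = 1/p = 1/0.194″ = 5.155 pc
M = m − 5 log₁₀ d + 5 = 2.17 − 5·0.7122 + 5 = 3.609
M − M_☉ = 3.609 − 4.83 = -1.221
L/L_☉ = 10^(−0.4 × -1.221) = 3.079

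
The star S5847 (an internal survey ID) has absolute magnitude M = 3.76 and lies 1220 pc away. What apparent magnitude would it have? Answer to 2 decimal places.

m ≈ 14.19

m = M + 5 log₁₀ d − 5 = 3.76 + 5·3.0864 − 5 = 14.192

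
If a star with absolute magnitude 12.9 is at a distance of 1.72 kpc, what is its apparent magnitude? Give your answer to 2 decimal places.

m ≈ 24.08

d = 1.72 kpc = 1720 pc
m = M + 5 log₁₀ d − 5 = 12.9 + 5·3.2355 − 5 = 24.078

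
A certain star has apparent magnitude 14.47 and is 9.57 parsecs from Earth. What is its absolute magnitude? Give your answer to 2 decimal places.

M ≈ 14.57

5 log₁₀(d/10 pc) = 5 log₁₀(9.570) − 5 = -0.095
M = m − 5 log₁₀(d/10) = 14.47 + 0.095 = 14.565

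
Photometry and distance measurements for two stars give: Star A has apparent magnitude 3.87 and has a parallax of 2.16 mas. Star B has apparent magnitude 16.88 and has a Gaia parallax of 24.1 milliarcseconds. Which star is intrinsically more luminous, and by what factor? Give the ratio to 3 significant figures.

Star A is more luminous, by a factor of 1.99×10^7.

Star A: p = 2.16 mas = 2.16×10^-3″ → d = 1/p = 463.0 pc
Star A: M = m − 5 log₁₀ d + 5 = 3.87 − 5·2.6655 + 5 = -4.458
Star B: p = 24.1 mas = 0.0241″ → d = 1/p = 41.49 pc
Star B: M = m − 5 log₁₀ d + 5 = 16.88 − 5·1.6180 + 5 = 13.790
ΔM = M_A − M_B = -4.458 − (13.790) = -18.248; smaller M is more luminous → Star A.
L ratio = 10^(0.4 |ΔM|) = 10^7.299 = 1.991×10^7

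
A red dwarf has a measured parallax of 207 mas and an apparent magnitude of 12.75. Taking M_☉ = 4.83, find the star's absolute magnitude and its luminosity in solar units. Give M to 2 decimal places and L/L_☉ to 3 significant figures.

M ≈ 14.33; L/L_☉ ≈ 1.59×10^-4

d = 1/p = 1000/207 mas = 4.831 pc
M = m − 5 log₁₀ d + 5 = 12.75 − 5·0.6840 + 5 = 14.330
M − M_☉ = 14.330 − 4.83 = 9.500
L/L_☉ = 10^(−0.4 × 9.500) = 1.585×10^-4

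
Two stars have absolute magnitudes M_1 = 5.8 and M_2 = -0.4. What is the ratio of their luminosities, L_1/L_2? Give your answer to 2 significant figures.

L_1/L_2 ≈ 3.3×10^-3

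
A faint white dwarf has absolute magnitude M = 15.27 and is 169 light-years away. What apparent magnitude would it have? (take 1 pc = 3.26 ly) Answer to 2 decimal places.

d = 169 ly / 3.26 = 51.84 pc
m = M + 5 log₁₀ d − 5 = 15.27 + 5·1.7147 − 5 = 18.843

m ≈ 18.84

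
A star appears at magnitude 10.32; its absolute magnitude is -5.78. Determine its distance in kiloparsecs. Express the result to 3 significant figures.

d ≈ 16.6 kpc

μ = m − M = 16.100
m − M = 5 log₁₀ d − 5
log₁₀ d = (m − M)/5 + 1 = 4.2200
d = 10^4.2200 = 16600 pc
= 16.60 kpc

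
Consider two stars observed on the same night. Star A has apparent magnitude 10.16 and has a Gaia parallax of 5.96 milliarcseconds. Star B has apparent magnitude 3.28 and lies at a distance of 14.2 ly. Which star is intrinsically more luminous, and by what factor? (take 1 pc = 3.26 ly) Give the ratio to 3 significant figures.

Star A is more luminous, by a factor of 2.63.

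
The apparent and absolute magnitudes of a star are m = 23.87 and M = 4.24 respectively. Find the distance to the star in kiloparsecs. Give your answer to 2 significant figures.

μ = m − M = 19.630
m − M = 5 log₁₀ d − 5
log₁₀ d = (m − M)/5 + 1 = 4.9260
d = 10^4.9260 = 84330 pc
= 84.33 kpc

d ≈ 84 kpc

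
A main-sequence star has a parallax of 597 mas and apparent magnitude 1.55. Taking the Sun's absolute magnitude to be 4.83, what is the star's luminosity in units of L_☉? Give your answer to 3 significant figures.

L/L_☉ ≈ 0.576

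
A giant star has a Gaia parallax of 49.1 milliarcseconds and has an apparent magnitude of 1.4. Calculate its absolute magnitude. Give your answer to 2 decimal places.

M ≈ -0.14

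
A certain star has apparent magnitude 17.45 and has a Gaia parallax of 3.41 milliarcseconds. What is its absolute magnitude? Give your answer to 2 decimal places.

M ≈ 10.11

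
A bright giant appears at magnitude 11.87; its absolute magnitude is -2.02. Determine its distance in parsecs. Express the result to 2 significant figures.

μ = m − M = 13.890
m − M = 5 log₁₀ d − 5
log₁₀ d = (m − M)/5 + 1 = 3.7780
d = 10^3.7780 = 5998 pc

d ≈ 6000 pc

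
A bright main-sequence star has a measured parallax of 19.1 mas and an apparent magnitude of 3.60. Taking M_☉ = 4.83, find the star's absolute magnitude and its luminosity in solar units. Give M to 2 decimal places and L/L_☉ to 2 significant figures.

M ≈ 0.01; L/L_☉ ≈ 85

d = 1/p = 1000/19.1 mas = 52.36 pc
M = m − 5 log₁₀ d + 5 = 3.60 − 5·1.7190 + 5 = 0.005
M − M_☉ = 0.005 − 4.83 = -4.825
L/L_☉ = 10^(−0.4 × -4.825) = 85.10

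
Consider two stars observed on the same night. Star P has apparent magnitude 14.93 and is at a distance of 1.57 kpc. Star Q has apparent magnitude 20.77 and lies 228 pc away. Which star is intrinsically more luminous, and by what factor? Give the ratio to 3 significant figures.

Star P is more luminous, by a factor of 10300.

Star P: d = 1.57 kpc = 1570 pc
Star P: M = m − 5 log₁₀ d + 5 = 14.93 − 5·3.1959 + 5 = 3.951
Star Q: M = m − 5 log₁₀ d + 5 = 20.77 − 5·2.3579 + 5 = 13.980
ΔM = M_P − M_Q = 3.951 − (13.980) = -10.030; smaller M is more luminous → Star P.
L ratio = 10^(0.4 |ΔM|) = 10^4.012 = 10280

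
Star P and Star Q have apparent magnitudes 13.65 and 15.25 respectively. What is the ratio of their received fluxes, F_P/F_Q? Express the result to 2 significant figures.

Δm = 13.65 − (15.25) = -1.60
Flux ratio = 10^(−0.4 Δm) = 10^(−0.4 × -1.60) = 10^0.640 = 4.365

F_P/F_Q ≈ 4.4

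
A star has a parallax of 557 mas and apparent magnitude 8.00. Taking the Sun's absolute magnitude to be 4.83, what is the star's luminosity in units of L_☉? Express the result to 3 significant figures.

d = 1/p = 1000/557 mas = 1.795 pc
M = m − 5 log₁₀ d + 5 = 8.00 − 5·0.2541 + 5 = 11.729
M − M_☉ = 11.729 − 4.83 = 6.899
L/L_☉ = 10^(−0.4 × 6.899) = 1.739×10^-3

L/L_☉ ≈ 1.74×10^-3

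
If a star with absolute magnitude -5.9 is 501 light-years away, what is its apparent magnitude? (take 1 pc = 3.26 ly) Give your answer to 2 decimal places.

m ≈ 0.03

d = 501 ly / 3.26 = 153.7 pc
m = M + 5 log₁₀ d − 5 = -5.9 + 5·2.1866 − 5 = 0.033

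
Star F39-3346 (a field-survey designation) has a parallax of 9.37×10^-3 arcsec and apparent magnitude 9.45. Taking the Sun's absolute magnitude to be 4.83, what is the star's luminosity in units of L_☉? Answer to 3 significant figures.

d = 1/p = 1/9.37×10^-3″ = 106.7 pc
M = m − 5 log₁₀ d + 5 = 9.45 − 5·2.0283 + 5 = 4.309
M − M_☉ = 4.309 − 4.83 = -0.521
L/L_☉ = 10^(−0.4 × -0.521) = 1.616

L/L_☉ ≈ 1.62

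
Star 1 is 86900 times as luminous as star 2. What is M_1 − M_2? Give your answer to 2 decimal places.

M_1 − M_2 ≈ -12.35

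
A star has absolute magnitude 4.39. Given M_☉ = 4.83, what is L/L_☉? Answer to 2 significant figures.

L/L_☉ ≈ 1.5

M − M_☉ = 4.39 − 4.83 = -0.440
L/L_☉ = 10^(−0.4 (M − M_☉)) = 10^0.176 = 1.500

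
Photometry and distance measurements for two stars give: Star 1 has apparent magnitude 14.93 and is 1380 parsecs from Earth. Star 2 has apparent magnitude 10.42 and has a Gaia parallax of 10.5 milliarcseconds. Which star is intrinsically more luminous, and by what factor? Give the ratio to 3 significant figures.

Star 1 is more luminous, by a factor of 3.30.

Star 1: M = m − 5 log₁₀ d + 5 = 14.93 − 5·3.1399 + 5 = 4.231
Star 2: p = 10.5 mas = 0.0105″ → d = 1/p = 95.24 pc
Star 2: M = m − 5 log₁₀ d + 5 = 10.42 − 5·1.9788 + 5 = 5.526
ΔM = M_1 − M_2 = 4.231 − (5.526) = -1.295; smaller M is more luminous → Star 1.
L ratio = 10^(0.4 |ΔM|) = 10^0.518 = 3.297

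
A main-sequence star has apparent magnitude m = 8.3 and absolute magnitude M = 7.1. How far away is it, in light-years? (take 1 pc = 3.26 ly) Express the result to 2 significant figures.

d ≈ 57 ly

μ = m − M = 1.200
m − M = 5 log₁₀ d − 5
log₁₀ d = (m − M)/5 + 1 = 1.2400
d = 10^1.2400 = 17.38 pc
= 56.65 ly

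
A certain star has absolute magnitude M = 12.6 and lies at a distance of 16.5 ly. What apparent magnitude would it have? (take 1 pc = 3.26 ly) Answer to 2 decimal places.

m ≈ 11.12

d = 16.5 ly / 3.26 = 5.061 pc
m = M + 5 log₁₀ d − 5 = 12.6 + 5·0.7043 − 5 = 11.121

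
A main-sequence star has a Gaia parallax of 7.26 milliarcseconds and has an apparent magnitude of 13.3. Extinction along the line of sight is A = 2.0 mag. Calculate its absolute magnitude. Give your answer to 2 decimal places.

p = 7.26 mas = 7.26×10^-3″ → d = 1/p = 137.7 pc
5 log₁₀(d/10 pc) = 5 log₁₀(137.7) − 5 = 5.695
M = m − 5 log₁₀(d/10) − A = 13.3 − 5.695 − 2.0 = 5.605

M ≈ 5.60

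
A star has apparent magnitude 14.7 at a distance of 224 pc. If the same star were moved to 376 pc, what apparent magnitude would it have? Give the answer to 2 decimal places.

m ≈ 15.82

Flux ∝ 1/d², so Δm = 5 log₁₀(d₂/d₁) = 5 log₁₀(376/224) = 1.125
m₂ = m₁ + Δm = 14.7 + (1.125) = 15.825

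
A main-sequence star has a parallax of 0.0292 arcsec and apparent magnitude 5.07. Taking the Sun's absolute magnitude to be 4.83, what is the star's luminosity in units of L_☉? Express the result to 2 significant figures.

d = 1/p = 1/0.0292″ = 34.25 pc
M = m − 5 log₁₀ d + 5 = 5.07 − 5·1.5346 + 5 = 2.397
M − M_☉ = 2.397 − 4.83 = -2.433
L/L_☉ = 10^(−0.4 × -2.433) = 9.402

L/L_☉ ≈ 9.4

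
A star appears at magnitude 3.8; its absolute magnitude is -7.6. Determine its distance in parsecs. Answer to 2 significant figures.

d ≈ 1900 pc

Distance modulus: m − M = 3.8 − (-7.6) = 11.400
m − M = 5 log₁₀ d − 5
log₁₀ d = (m − M)/5 + 1 = 3.2800
d = 10^3.2800 = 1905 pc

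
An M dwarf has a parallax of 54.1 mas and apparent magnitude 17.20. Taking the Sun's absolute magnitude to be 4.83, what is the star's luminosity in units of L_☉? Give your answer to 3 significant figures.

d = 1/p = 1000/54.1 mas = 18.48 pc
M = m − 5 log₁₀ d + 5 = 17.20 − 5·1.2668 + 5 = 15.866
M − M_☉ = 15.866 − 4.83 = 11.036
L/L_☉ = 10^(−0.4 × 11.036) = 3.851×10^-5

L/L_☉ ≈ 3.85×10^-5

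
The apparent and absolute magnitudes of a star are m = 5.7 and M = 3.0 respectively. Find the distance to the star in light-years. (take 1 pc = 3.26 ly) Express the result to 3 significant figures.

d ≈ 113 ly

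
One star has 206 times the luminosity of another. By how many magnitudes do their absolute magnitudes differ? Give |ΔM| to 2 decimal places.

|ΔM| ≈ 5.78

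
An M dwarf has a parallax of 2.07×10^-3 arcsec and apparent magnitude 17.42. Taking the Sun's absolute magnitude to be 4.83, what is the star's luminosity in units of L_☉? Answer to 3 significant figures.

L/L_☉ ≈ 0.0215

d = 1/p = 1/2.07×10^-3″ = 483.1 pc
M = m − 5 log₁₀ d + 5 = 17.42 − 5·2.6840 + 5 = 9.000
M − M_☉ = 9.000 − 4.83 = 4.170
L/L_☉ = 10^(−0.4 × 4.170) = 0.02148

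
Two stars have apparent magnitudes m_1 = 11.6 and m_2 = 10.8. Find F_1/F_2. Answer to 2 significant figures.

F_1/F_2 ≈ 0.48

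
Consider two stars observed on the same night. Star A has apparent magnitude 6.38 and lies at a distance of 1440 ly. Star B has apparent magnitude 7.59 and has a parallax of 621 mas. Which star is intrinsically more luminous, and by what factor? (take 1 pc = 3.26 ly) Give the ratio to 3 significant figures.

Star A: d = 1440 ly / 3.26 = 441.7 pc
Star A: M = m − 5 log₁₀ d + 5 = 6.38 − 5·2.6451 + 5 = -1.846
Star B: p = 621 mas = 0.621″ → d = 1/p = 1.610 pc
Star B: M = m − 5 log₁₀ d + 5 = 7.59 − 5·0.2069 + 5 = 11.555
ΔM = M_A − M_B = -1.846 − (11.555) = -13.401; smaller M is more luminous → Star A.
L ratio = 10^(0.4 |ΔM|) = 10^5.360 = 229300

Star A is more luminous, by a factor of 229000.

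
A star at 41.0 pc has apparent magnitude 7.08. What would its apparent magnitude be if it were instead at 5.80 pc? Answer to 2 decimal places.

m ≈ 2.83

Flux ∝ 1/d², so Δm = 5 log₁₀(d₂/d₁) = 5 log₁₀(5.80/41.0) = -4.247
m₂ = m₁ + Δm = 7.08 + (-4.247) = 2.833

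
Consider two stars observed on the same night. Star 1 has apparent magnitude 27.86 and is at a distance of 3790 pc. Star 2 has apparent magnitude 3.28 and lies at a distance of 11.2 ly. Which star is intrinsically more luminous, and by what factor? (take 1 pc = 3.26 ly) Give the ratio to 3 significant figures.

Star 1: M = m − 5 log₁₀ d + 5 = 27.86 − 5·3.5786 + 5 = 14.967
Star 2: d = 11.2 ly / 3.26 = 3.436 pc
Star 2: M = m − 5 log₁₀ d + 5 = 3.28 − 5·0.5360 + 5 = 5.600
ΔM = M_1 − M_2 = 14.967 − (5.600) = 9.367; smaller M is more luminous → Star 2.
L ratio = 10^(0.4 |ΔM|) = 10^3.747 = 5581

Star 2 is more luminous, by a factor of 5580.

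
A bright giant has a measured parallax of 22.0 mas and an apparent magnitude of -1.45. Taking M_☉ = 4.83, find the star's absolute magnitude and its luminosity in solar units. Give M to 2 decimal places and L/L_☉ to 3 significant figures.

d = 1/p = 1000/22.0 mas = 45.45 pc
M = m − 5 log₁₀ d + 5 = -1.45 − 5·1.6576 + 5 = -4.738
M − M_☉ = -4.738 − 4.83 = -9.568
L/L_☉ = 10^(−0.4 × -9.568) = 6717

M ≈ -4.74; L/L_☉ ≈ 6720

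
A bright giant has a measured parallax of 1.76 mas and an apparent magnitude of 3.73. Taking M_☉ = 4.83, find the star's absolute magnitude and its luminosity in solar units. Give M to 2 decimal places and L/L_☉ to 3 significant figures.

d = 1/p = 1000/1.76 mas = 568.2 pc
M = m − 5 log₁₀ d + 5 = 3.73 − 5·2.7545 + 5 = -5.042
M − M_☉ = -5.042 − 4.83 = -9.872
L/L_☉ = 10^(−0.4 × -9.872) = 8891

M ≈ -5.04; L/L_☉ ≈ 8890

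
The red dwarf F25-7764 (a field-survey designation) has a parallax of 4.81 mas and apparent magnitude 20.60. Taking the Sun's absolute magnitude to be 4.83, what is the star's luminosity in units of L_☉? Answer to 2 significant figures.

d = 1/p = 1000/4.81 mas = 207.9 pc
M = m − 5 log₁₀ d + 5 = 20.60 − 5·2.3179 + 5 = 14.011
M − M_☉ = 14.011 − 4.83 = 9.181
L/L_☉ = 10^(−0.4 × 9.181) = 2.127×10^-4

L/L_☉ ≈ 2.1×10^-4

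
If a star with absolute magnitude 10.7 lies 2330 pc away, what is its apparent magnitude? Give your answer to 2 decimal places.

m = M + 5 log₁₀ d − 5 = 10.7 + 5·3.3674 − 5 = 22.537

m ≈ 22.54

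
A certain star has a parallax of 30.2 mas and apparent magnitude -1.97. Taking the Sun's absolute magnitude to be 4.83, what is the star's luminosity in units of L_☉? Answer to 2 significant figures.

L/L_☉ ≈ 5800

d = 1/p = 1000/30.2 mas = 33.11 pc
M = m − 5 log₁₀ d + 5 = -1.97 − 5·1.5200 + 5 = -4.570
M − M_☉ = -4.570 − 4.83 = -9.400
L/L_☉ = 10^(−0.4 × -9.400) = 5754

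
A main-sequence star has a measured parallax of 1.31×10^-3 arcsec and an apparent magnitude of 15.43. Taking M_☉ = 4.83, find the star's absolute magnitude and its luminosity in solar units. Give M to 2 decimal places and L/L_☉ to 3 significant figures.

M ≈ 6.02; L/L_☉ ≈ 0.335

d = 1/p = 1/1.31×10^-3″ = 763.4 pc
M = m − 5 log₁₀ d + 5 = 15.43 − 5·2.8827 + 5 = 6.016
M − M_☉ = 6.016 − 4.83 = 1.186
L/L_☉ = 10^(−0.4 × 1.186) = 0.3353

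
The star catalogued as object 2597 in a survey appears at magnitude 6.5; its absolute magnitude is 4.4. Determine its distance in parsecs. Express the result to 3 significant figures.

d ≈ 26.3 pc

μ = m − M = 2.100
m − M = 5 log₁₀ d − 5
log₁₀ d = (m − M)/5 + 1 = 1.4200
d = 10^1.4200 = 26.30 pc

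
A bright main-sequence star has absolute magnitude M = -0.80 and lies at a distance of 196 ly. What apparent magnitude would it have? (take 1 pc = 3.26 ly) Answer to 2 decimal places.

m ≈ 3.10

d = 196 ly / 3.26 = 60.12 pc
m = M + 5 log₁₀ d − 5 = -0.80 + 5·1.7790 − 5 = 3.095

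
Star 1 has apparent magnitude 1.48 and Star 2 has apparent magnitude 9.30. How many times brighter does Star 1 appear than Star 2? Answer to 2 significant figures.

Magnitude difference = -7.82
Flux ratio = 10^(−0.4 Δm) = 10^(−0.4 × -7.82) = 10^3.128 = 1343

1300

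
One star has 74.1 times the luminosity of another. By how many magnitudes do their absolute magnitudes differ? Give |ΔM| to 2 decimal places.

|ΔM| ≈ 4.67

Pogson: ΔM = −2.5 log₁₀(ratio) = −2.5 log₁₀(74.1) = −2.5 × 1.8698 = -4.675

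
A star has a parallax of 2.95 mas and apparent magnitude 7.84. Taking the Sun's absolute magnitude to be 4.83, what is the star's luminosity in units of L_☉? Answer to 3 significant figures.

L/L_☉ ≈ 71.8

d = 1/p = 1000/2.95 mas = 339.0 pc
M = m − 5 log₁₀ d + 5 = 7.84 − 5·2.5302 + 5 = 0.189
M − M_☉ = 0.189 − 4.83 = -4.641
L/L_☉ = 10^(−0.4 × -4.641) = 71.84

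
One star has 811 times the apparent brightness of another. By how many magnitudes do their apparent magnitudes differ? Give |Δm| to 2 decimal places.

Pogson: Δm = −2.5 log₁₀(ratio) = −2.5 log₁₀(811) = −2.5 × 2.9090 = -7.273

|Δm| ≈ 7.27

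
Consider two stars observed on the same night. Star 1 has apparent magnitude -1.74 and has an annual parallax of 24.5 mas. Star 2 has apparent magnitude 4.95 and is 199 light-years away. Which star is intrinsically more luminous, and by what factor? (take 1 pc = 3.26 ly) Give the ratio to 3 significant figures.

Star 1 is more luminous, by a factor of 212.

Star 1: p = 24.5 mas = 0.0245″ → d = 1/p = 40.82 pc
Star 1: M = m − 5 log₁₀ d + 5 = -1.74 − 5·1.6108 + 5 = -4.794
Star 2: d = 199 ly / 3.26 = 61.04 pc
Star 2: M = m − 5 log₁₀ d + 5 = 4.95 − 5·1.7856 + 5 = 1.022
ΔM = M_1 − M_2 = -4.794 − (1.022) = -5.816; smaller M is more luminous → Star 1.
L ratio = 10^(0.4 |ΔM|) = 10^2.326 = 212.0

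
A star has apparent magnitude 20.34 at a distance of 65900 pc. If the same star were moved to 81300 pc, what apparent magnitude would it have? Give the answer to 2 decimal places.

m ≈ 20.80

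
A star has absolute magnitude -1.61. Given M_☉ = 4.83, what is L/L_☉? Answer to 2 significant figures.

M − M_☉ = -1.61 − 4.83 = -6.440
L/L_☉ = 10^(−0.4 (M − M_☉)) = 10^2.576 = 376.7

L/L_☉ ≈ 380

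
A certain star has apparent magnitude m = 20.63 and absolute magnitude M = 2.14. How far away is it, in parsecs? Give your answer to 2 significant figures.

d ≈ 50000 pc

Distance modulus: m − M = 20.63 − (2.14) = 18.490
m − M = 5 log₁₀ d − 5
log₁₀ d = (m − M)/5 + 1 = 4.6980
d = 10^4.6980 = 49890 pc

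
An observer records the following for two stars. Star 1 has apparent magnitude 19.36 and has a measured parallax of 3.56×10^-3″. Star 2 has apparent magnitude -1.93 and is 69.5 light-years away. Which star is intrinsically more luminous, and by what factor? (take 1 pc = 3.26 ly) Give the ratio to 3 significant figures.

Star 2 is more luminous, by a factor of 1.89×10^6.

Star 1: d = 1/p = 1/3.56×10^-3″ = 280.9 pc
Star 1: M = m − 5 log₁₀ d + 5 = 19.36 − 5·2.4486 + 5 = 12.117
Star 2: d = 69.5 ly / 3.26 = 21.32 pc
Star 2: M = m − 5 log₁₀ d + 5 = -1.93 − 5·1.3288 + 5 = -3.574
ΔM = M_1 − M_2 = 12.117 − (-3.574) = 15.691; smaller M is more luminous → Star 2.
L ratio = 10^(0.4 |ΔM|) = 10^6.276 = 1.890×10^6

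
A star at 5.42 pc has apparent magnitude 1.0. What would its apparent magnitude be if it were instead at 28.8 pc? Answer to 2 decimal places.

Flux ∝ 1/d², so Δm = 5 log₁₀(d₂/d₁) = 5 log₁₀(28.8/5.42) = 3.627
m₂ = m₁ + Δm = 1.0 + (3.627) = 4.627

m ≈ 4.63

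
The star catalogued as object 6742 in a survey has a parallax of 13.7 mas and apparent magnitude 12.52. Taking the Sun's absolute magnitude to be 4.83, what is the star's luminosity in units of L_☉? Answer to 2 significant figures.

L/L_☉ ≈ 0.045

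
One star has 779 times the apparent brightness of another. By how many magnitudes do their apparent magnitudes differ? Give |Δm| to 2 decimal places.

|Δm| ≈ 7.23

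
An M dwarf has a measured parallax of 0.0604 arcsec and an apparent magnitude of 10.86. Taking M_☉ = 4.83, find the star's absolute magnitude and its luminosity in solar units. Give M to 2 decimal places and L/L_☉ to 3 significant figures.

d = 1/p = 1/0.0604″ = 16.56 pc
M = m − 5 log₁₀ d + 5 = 10.86 − 5·1.2190 + 5 = 9.765
M − M_☉ = 9.765 − 4.83 = 4.935
L/L_☉ = 10^(−0.4 × 4.935) = 0.01062

M ≈ 9.77; L/L_☉ ≈ 0.0106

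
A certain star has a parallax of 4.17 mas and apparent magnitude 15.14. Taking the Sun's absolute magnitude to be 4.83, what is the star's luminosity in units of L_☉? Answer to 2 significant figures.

L/L_☉ ≈ 0.043

d = 1/p = 1000/4.17 mas = 239.8 pc
M = m − 5 log₁₀ d + 5 = 15.14 − 5·2.3799 + 5 = 8.241
M − M_☉ = 8.241 − 4.83 = 3.411
L/L_☉ = 10^(−0.4 × 3.411) = 0.04322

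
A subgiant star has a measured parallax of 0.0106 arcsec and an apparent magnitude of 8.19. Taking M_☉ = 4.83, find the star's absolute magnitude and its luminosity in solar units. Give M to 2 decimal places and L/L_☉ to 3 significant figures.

d = 1/p = 1/0.0106″ = 94.34 pc
M = m − 5 log₁₀ d + 5 = 8.19 − 5·1.9747 + 5 = 3.317
M − M_☉ = 3.317 − 4.83 = -1.513
L/L_☉ = 10^(−0.4 × -1.513) = 4.031

M ≈ 3.32; L/L_☉ ≈ 4.03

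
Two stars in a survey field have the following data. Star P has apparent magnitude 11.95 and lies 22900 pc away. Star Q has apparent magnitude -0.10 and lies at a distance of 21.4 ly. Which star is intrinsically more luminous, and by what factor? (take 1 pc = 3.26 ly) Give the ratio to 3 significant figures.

Star P: M = m − 5 log₁₀ d + 5 = 11.95 − 5·4.3598 + 5 = -4.849
Star Q: d = 21.4 ly / 3.26 = 6.564 pc
Star Q: M = m − 5 log₁₀ d + 5 = -0.10 − 5·0.8172 + 5 = 0.814
ΔM = M_P − M_Q = -4.849 − (0.814) = -5.663; smaller M is more luminous → Star P.
L ratio = 10^(0.4 |ΔM|) = 10^2.265 = 184.2

Star P is more luminous, by a factor of 184.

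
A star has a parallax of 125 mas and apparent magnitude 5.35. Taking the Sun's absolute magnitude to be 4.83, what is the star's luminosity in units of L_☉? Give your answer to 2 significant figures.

d = 1/p = 1000/125 mas = 8.000 pc
M = m − 5 log₁₀ d + 5 = 5.35 − 5·0.9031 + 5 = 5.835
M − M_☉ = 5.835 − 4.83 = 1.005
L/L_☉ = 10^(−0.4 × 1.005) = 0.3964

L/L_☉ ≈ 0.40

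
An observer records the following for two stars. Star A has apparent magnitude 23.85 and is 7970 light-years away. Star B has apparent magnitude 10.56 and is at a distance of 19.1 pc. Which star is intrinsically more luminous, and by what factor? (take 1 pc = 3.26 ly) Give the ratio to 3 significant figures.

Star A: d = 7970 ly / 3.26 = 2445 pc
Star A: M = m − 5 log₁₀ d + 5 = 23.85 − 5·3.3882 + 5 = 11.909
Star B: M = m − 5 log₁₀ d + 5 = 10.56 − 5·1.2810 + 5 = 9.155
ΔM = M_A − M_B = 11.909 − (9.155) = 2.754; smaller M is more luminous → Star B.
L ratio = 10^(0.4 |ΔM|) = 10^1.102 = 12.64

Star B is more luminous, by a factor of 12.6.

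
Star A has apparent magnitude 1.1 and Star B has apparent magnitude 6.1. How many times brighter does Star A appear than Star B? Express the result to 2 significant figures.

Magnitude difference = -5.0
Flux ratio = 10^(−0.4 Δm) = 10^(−0.4 × -5.0) = 10^2.000 = 100.0

100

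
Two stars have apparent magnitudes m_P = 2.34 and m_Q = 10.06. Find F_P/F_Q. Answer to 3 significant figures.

Magnitude difference = -7.72
Flux ratio = 10^(−0.4 Δm) = 10^(−0.4 × -7.72) = 10^3.088 = 1225

F_P/F_Q ≈ 1220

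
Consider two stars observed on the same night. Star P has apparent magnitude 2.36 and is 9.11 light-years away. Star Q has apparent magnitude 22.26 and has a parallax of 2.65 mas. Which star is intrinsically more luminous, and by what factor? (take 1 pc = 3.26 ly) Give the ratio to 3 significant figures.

Star P is more luminous, by a factor of 5000.

Star P: d = 9.11 ly / 3.26 = 2.794 pc
Star P: M = m − 5 log₁₀ d + 5 = 2.36 − 5·0.4463 + 5 = 5.128
Star Q: p = 2.65 mas = 2.65×10^-3″ → d = 1/p = 377.4 pc
Star Q: M = m − 5 log₁₀ d + 5 = 22.26 − 5·2.5768 + 5 = 14.376
ΔM = M_P − M_Q = 5.128 − (14.376) = -9.248; smaller M is more luminous → Star P.
L ratio = 10^(0.4 |ΔM|) = 10^3.699 = 5001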